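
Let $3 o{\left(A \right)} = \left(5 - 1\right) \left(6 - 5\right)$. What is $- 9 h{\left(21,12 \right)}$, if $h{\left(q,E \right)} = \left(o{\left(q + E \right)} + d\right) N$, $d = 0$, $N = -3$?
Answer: $36$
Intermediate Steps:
$o{\left(A \right)} = \frac{4}{3}$ ($o{\left(A \right)} = \frac{\left(5 - 1\right) \left(6 - 5\right)}{3} = \frac{4 \cdot 1}{3} = \frac{1}{3} \cdot 4 = \frac{4}{3}$)
$h{\left(q,E \right)} = -4$ ($h{\left(q,E \right)} = \left(\frac{4}{3} + 0\right) \left(-3\right) = \frac{4}{3} \left(-3\right) = -4$)
$- 9 h{\left(21,12 \right)} = \left(-9\right) \left(-4\right) = 36$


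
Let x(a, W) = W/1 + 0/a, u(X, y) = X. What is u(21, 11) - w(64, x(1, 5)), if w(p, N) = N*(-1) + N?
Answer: 21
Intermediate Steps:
x(a, W) = W (x(a, W) = W*1 + 0 = W + 0 = W)
w(p, N) = 0 (w(p, N) = -N + N = 0)
u(21, 11) - w(64, x(1, 5)) = 21 - 1*0 = 21 + 0 = 21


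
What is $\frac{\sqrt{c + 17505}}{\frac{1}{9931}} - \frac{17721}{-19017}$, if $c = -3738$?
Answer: $\frac{1969}{2113} + 9931 \sqrt{13767} \approx 1.1652 \cdot 10^{6}$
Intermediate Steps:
$\frac{\sqrt{c + 17505}}{\frac{1}{9931}} - \frac{17721}{-19017} = \frac{\sqrt{-3738 + 17505}}{\frac{1}{9931}} - \frac{17721}{-19017} = \sqrt{13767} \frac{1}{\frac{1}{9931}} - - \frac{1969}{2113} = \sqrt{13767} \cdot 9931 + \frac{1969}{2113} = 9931 \sqrt{13767} + \frac{1969}{2113} = \frac{1969}{2113} + 9931 \sqrt{13767}$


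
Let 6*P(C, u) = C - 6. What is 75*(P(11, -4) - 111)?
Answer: -16525/2 ≈ -8262.5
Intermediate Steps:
P(C, u) = -1 + C/6 (P(C, u) = (C - 6)/6 = (-6 + C)/6 = -1 + C/6)
75*(P(11, -4) - 111) = 75*((-1 + (⅙)*11) - 111) = 75*((-1 + 11/6) - 111) = 75*(⅚ - 111) = 75*(-661/6) = -16525/2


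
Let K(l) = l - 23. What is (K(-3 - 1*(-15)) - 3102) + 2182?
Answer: -931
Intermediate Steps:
K(l) = -23 + l
(K(-3 - 1*(-15)) - 3102) + 2182 = ((-23 + (-3 - 1*(-15))) - 3102) + 2182 = ((-23 + (-3 + 15)) - 3102) + 2182 = ((-23 + 12) - 3102) + 2182 = (-11 - 3102) + 2182 = -3113 + 2182 = -931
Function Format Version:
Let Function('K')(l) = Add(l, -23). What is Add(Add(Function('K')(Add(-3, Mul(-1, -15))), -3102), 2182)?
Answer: -931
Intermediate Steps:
Function('K')(l) = Add(-23, l)
Add(Add(Function('K')(Add(-3, Mul(-1, -15))), -3102), 2182) = Add(Add(Add(-23, Add(-3, Mul(-1, -15))), -3102), 2182) = Add(Add(Add(-23, Add(-3, 15)), -3102), 2182) = Add(Add(Add(-23, 12), -3102), 2182) = Add(Add(-11, -3102), 2182) = Add(-3113, 2182) = -931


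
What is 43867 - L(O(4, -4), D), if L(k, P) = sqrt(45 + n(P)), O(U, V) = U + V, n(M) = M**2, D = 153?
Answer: 43867 - 3*sqrt(2606) ≈ 43714.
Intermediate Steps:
L(k, P) = sqrt(45 + P**2)
43867 - L(O(4, -4), D) = 43867 - sqrt(45 + 153**2) = 43867 - sqrt(45 + 23409) = 43867 - sqrt(23454) = 43867 - 3*sqrt(2606)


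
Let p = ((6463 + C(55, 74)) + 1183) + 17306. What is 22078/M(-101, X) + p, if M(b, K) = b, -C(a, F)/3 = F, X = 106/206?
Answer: 2475652/101 ≈ 24511.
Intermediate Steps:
X = 53/103 (X = 106*(1/206) = 53/103 ≈ 0.51456)
C(a, F) = -3*F
p = 24730 (p = ((6463 - 3*74) + 1183) + 17306 = ((6463 - 222) + 1183) + 17306 = (6241 + 1183) + 17306 = 7424 + 17306 = 24730)
22078/M(-101, X) + p = 22078/(-101) + 24730 = 22078*(-1/101) + 24730 = -22078/101 + 24730 = 2475652/101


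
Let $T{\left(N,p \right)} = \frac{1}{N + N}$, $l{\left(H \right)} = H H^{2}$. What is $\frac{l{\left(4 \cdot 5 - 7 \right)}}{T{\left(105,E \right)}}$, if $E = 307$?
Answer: $461370$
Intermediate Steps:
$l{\left(H \right)} = H^{3}$
$T{\left(N,p \right)} = \frac{1}{2 N}$
$\frac{l{\left(4 \cdot 5 - 7 \right)}}{T{\left(105,E \right)}} = \frac{\left(4 \cdot 5 - 7\right)^{3}}{\frac{1}{2} \cdot \frac{1}{105}} = \frac{\left(20 - 7\right)^{3}}{\frac{1}{2} \cdot \frac{1}{105}} = 13^{3} \frac{1}{\frac{1}{210}} = 2197 \cdot 210 = 461370$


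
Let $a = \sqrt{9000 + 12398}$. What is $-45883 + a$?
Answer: $-45883 + \sqrt{21398} \approx -45737.0$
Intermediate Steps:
$a = \sqrt{21398} \approx 146.28$
$-45883 + a = -45883 + \sqrt{21398}$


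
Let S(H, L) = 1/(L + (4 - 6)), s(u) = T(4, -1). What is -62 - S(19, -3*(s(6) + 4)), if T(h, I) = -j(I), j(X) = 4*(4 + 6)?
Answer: -6573/106 ≈ -62.009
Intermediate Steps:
j(X) = 40 (j(X) = 4*10 = 40)
T(h, I) = -40 (T(h, I) = -1*40 = -40)
s(u) = -40
S(H, L) = 1/(-2 + L) (S(H, L) = 1/(L - 2) = 1/(-2 + L))
-62 - S(19, -3*(s(6) + 4)) = -62 - 1/(-2 - 3*(-40 + 4)) = -62 - 1/(-2 - 3*(-36)) = -62 - 1/(-2 + 108) = -62 - 1/106 = -6573/106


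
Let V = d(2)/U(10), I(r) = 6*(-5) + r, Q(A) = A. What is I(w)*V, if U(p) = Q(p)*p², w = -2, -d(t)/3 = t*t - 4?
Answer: 0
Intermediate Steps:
d(t) = 12 - 3*t² (d(t) = -3*(t*t - 4) = -3*(t² - 4) = -3*(-4 + t²) = 12 - 3*t²)
U(p) = p³ (U(p) = p*p² = p³)
I(r) = -30 + r
V = 0 (V = (12 - 3*2²)/(10³) = (12 - 3*4)/1000 = (12 - 12)*(1/1000) = 0*(1/1000) = 0)
I(w)*V = (-30 - 2)*0 = -32*0 = 0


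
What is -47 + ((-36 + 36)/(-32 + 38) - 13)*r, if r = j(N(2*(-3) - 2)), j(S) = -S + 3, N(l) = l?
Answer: -190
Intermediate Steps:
j(S) = 3 - S
r = 11 (r = 3 - (2*(-3) - 2) = 3 - (-6 - 2) = 3 - 1*(-8) = 3 + 8 = 11)
-47 + ((-36 + 36)/(-32 + 38) - 13)*r = -47 + ((-36 + 36)/(-32 + 38) - 13)*11 = -47 + (0/6 - 13)*11 = -47 + (0*(⅙) - 13)*11 = -47 + (0 - 13)*11 = -47 - 13*11 = -47 - 143 = -190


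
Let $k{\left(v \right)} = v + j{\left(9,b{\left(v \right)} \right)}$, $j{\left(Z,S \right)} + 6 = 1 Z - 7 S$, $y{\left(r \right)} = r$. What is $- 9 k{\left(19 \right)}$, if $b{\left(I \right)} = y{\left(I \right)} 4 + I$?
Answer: $5787$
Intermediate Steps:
$b{\left(I \right)} = 5 I$ ($b{\left(I \right)} = I 4 + I = 4 I + I = 5 I$)
$j{\left(Z,S \right)} = -6 + Z - 7 S$ ($j{\left(Z,S \right)} = -6 - \left(- Z + 7 S\right) = -6 + Z - 7 S$)
$k{\left(v \right)} = 3 - 34 v$ ($k{\left(v \right)} = v - \left(-3 + 7 \cdot 5 v\right) = v - \left(-3 + 35 v\right) = 3 - 34 v$)
$- 9 k{\left(19 \right)} = - 9 \left(3 - 646\right) = \left(-9\right) \left(-643\right) = 5787$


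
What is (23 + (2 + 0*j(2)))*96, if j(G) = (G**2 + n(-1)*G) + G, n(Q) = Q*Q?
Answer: 2400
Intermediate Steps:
n(Q) = Q**2
j(G) = G**2 + 2*G (j(G) = (G**2 + (-1)**2*G) + G = (G**2 + 1*G) + G = (G**2 + G) + G = (G + G**2) + G = G**2 + 2*G)
(23 + (2 + 0*j(2)))*96 = (23 + (2 + 0*(2*(2 + 2))))*96 = (23 + (2 + 0*(2*4)))*96 = (23 + (2 + 0*8))*96 = (23 + (2 + 0))*96 = (23 + 2)*96 = 25*96 = 2400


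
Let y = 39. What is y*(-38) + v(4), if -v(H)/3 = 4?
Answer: -1494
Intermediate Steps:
v(H) = -12 (v(H) = -3*4 = -12)
y*(-38) + v(4) = 39*(-38) - 12 = -1482 - 12 = -1494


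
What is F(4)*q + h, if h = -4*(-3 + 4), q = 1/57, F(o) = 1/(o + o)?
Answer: -1823/456 ≈ -3.9978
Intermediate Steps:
F(o) = 1/(2*o)
q = 1/57 ≈ 0.017544
h = -4 (h = -4*1 = -4)
F(4)*q + h = ((1/2)/4)*(1/57) - 4 = ((1/2)*(1/4))*(1/57) - 4 = (1/8)*(1/57) - 4 = 1/456 - 4 = -1823/456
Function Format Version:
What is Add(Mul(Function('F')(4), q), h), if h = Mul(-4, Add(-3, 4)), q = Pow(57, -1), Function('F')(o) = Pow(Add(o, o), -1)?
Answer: Rational(-1823, 456) ≈ -3.9978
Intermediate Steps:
Function('F')(o) = Mul(Rational(1, 2), Pow(o, -1)) (Function('F')(o) = Pow(Mul(2, o), -1) = Mul(Rational(1, 2), Pow(o, -1)))
q = Rational(1, 57) ≈ 0.017544
h = -4 (h = Mul(-4, 1) = -4)
Add(Mul(Function('F')(4), q), h) = Add(Mul(Mul(Rational(1, 2), Pow(4, -1)), Rational(1, 57)), -4) = Add(Mul(Mul(Rational(1, 2), Rational(1, 4)), Rational(1, 57)), -4) = Add(Mul(Rational(1, 8), Rational(1, 57)), -4) = Add(Rational(1, 456), -4) = Rational(-1823, 456)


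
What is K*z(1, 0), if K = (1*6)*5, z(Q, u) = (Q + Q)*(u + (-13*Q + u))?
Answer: -780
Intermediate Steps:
z(Q, u) = 2*Q*(-13*Q + 2*u) (z(Q, u) = (2*Q)*(u + (u - 13*Q)) = (2*Q)*(-13*Q + 2*u) = 2*Q*(-13*Q + 2*u))
K = 30 (K = 6*5 = 30)
K*z(1, 0) = 30*(2*1*(-13*1 + 2*0)) = 30*(2*1*(-13 + 0)) = 30*(2*1*(-13)) = 30*(-26) = -780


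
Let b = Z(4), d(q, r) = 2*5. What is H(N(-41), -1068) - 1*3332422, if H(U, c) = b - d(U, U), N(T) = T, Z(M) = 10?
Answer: -3332422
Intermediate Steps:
d(q, r) = 10
b = 10
H(U, c) = 0 (H(U, c) = 10 - 1*10 = 10 - 10 = 0)
H(N(-41), -1068) - 1*3332422 = 0 - 1*3332422 = 0 - 3332422 = -3332422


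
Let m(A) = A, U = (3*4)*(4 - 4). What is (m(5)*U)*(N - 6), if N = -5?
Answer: 0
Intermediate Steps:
U = 0 (U = 12*0 = 0)
(m(5)*U)*(N - 6) = (5*0)*(-5 - 6) = 0*(-11) = 0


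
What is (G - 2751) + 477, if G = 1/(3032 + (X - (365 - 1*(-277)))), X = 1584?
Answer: -9036875/3974 ≈ -2274.0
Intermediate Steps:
G = 1/3974 (G = 1/(3032 + (1584 - (365 - 1*(-277)))) = 1/(3032 + (1584 - (365 + 277))) = 1/(3032 + (1584 - 1*642)) = 1/(3032 + (1584 - 642)) = 1/(3032 + 942) = 1/3974 ≈ 0.00025164)
(G - 2751) + 477 = (1/3974 - 2751) + 477 = -10932473/3974 + 477 = -9036875/3974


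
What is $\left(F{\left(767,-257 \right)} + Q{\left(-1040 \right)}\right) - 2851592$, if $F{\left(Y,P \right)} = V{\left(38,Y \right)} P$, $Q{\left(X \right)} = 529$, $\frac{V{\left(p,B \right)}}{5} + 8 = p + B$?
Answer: $-3875208$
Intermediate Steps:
$V{\left(p,B \right)} = -40 + 5 B + 5 p$ ($V{\left(p,B \right)} = -40 + 5 \left(p + B\right) = -40 + 5 \left(B + p\right) = -40 + \left(5 B + 5 p\right) = -40 + 5 B + 5 p$)
$F{\left(Y,P \right)} = P \left(150 + 5 Y\right)$ ($F{\left(Y,P \right)} = \left(-40 + 5 Y + 5 \cdot 38\right) P = \left(-40 + 5 Y + 190\right) P = \left(150 + 5 Y\right) P = P \left(150 + 5 Y\right)$)
$\left(F{\left(767,-257 \right)} + Q{\left(-1040 \right)}\right) - 2851592 = \left(5 \left(-257\right) \left(30 + 767\right) + 529\right) - 2851592 = \left(5 \left(-257\right) 797 + 529\right) - 2851592 = \left(-1024145 + 529\right) - 2851592 = -1023616 - 2851592 = -3875208$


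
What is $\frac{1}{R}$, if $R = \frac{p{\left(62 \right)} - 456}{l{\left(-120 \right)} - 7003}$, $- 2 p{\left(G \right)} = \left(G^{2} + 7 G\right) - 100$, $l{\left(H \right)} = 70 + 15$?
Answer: $\frac{6918}{2545} \approx 2.7183$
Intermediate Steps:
$l{\left(H \right)} = 85$
$p{\left(G \right)} = 50 - \frac{7 G}{2} - \frac{G^{2}}{2}$ ($p{\left(G \right)} = - \frac{\left(G^{2} + 7 G\right) - 100}{2} = - \frac{-100 + G^{2} + 7 G}{2} = 50 - \frac{7 G}{2} - \frac{G^{2}}{2}$)
$R = \frac{2545}{6918}$ ($R = \frac{\left(50 - 217 - \frac{62^{2}}{2}\right) - 456}{85 - 7003} = \frac{\left(50 - 217 - 1922\right) - 456}{-6918} = \left(\left(50 - 217 - 1922\right) - 456\right) \left(- \frac{1}{6918}\right) = \left(-2089 - 456\right) \left(- \frac{1}{6918}\right) = \left(-2545\right) \left(- \frac{1}{6918}\right) = \frac{2545}{6918} \approx 0.36788$)
$\frac{1}{R} = \frac{1}{\frac{2545}{6918}} = \frac{6918}{2545}$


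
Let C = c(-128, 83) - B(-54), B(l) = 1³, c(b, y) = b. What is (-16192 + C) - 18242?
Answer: -34563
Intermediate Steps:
B(l) = 1
C = -129 (C = -128 - 1*1 = -128 - 1 = -129)
(-16192 + C) - 18242 = (-16192 - 129) - 18242 = -16321 - 18242 = -34563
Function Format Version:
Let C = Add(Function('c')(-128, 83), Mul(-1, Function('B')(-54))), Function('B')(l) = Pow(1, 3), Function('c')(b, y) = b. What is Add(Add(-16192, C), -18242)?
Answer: -34563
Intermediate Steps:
Function('B')(l) = 1
C = -129 (C = Add(-128, Mul(-1, 1)) = Add(-128, -1) = -129)
Add(Add(-16192, C), -18242) = Add(Add(-16192, -129), -18242) = Add(-16321, -18242) = -34563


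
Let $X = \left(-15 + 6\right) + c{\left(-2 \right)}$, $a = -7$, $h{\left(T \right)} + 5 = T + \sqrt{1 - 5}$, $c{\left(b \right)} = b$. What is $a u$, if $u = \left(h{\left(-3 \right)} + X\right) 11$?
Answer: $1463 - 154 i \approx 1463.0 - 154.0 i$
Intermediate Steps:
$h{\left(T \right)} = -5 + T + 2 i$ ($h{\left(T \right)} = -5 + \left(T + \sqrt{1 - 5}\right) = -5 + \left(T + \sqrt{-4}\right) = -5 + \left(T + 2 i\right) = -5 + T + 2 i$)
$X = -11$ ($X = \left(-15 + 6\right) - 2 = -9 - 2 = -11$)
$u = -209 + 22 i$ ($u = \left(\left(-5 - 3 + 2 i\right) - 11\right) 11 = \left(\left(-8 + 2 i\right) - 11\right) 11 = \left(-19 + 2 i\right) 11 = -209 + 22 i \approx -209.0 + 22.0 i$)
$a u = - 7 \left(-209 + 22 i\right) = 1463 - 154 i$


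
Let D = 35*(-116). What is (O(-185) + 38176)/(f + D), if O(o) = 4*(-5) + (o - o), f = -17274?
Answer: -19078/10667 ≈ -1.7885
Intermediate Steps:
D = -4060
O(o) = -20 (O(o) = -20 + 0 = -20)
(O(-185) + 38176)/(f + D) = (-20 + 38176)/(-17274 - 4060) = 38156/(-21334) = 38156*(-1/21334) = -19078/10667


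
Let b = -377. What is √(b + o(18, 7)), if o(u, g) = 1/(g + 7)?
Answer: I*√73878/14 ≈ 19.415*I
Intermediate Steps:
o(u, g) = 1/(7 + g)
√(b + o(18, 7)) = √(-377 + 1/(7 + 7)) = √(-377 + 1/14) = √(-5277/14) = I*√73878/14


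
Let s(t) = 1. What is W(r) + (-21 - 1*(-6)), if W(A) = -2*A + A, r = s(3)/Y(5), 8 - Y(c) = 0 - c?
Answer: -196/13 ≈ -15.077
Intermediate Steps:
Y(c) = 8 + c (Y(c) = 8 - (0 - c) = 8 - (-1)*c = 8 + c)
r = 1/13 (r = 1/(8 + 5) = 1/13 ≈ 0.076923)
W(A) = -A
W(r) + (-21 - 1*(-6)) = -1*1/13 + (-21 - 1*(-6)) = -1/13 + (-21 + 6) = -1/13 - 15 = -196/13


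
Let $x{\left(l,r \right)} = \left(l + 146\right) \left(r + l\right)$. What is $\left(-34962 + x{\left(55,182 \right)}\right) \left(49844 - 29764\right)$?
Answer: $254514000$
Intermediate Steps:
$x{\left(l,r \right)} = \left(146 + l\right) \left(l + r\right)$
$\left(-34962 + x{\left(55,182 \right)}\right) \left(49844 - 29764\right) = \left(-34962 + \left(55^{2} + 146 \cdot 55 + 146 \cdot 182 + 55 \cdot 182\right)\right) \left(49844 - 29764\right) = \left(-34962 + \left(3025 + 8030 + 26572 + 10010\right)\right) 20080 = \left(-34962 + 47637\right) 20080 = 12675 \cdot 20080 = 254514000$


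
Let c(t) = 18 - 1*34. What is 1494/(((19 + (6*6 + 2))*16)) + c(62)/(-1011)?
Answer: 254171/153672 ≈ 1.6540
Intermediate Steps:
c(t) = -16 (c(t) = 18 - 34 = -16)
1494/(((19 + (6*6 + 2))*16)) + c(62)/(-1011) = 1494/(((19 + (6*6 + 2))*16)) - 16/(-1011) = 1494/(((19 + (36 + 2))*16)) - 16*(-1/1011) = 1494/(((19 + 38)*16)) + 16/1011 = 1494/((57*16)) + 16/1011 = 1494/912 + 16/1011 = 1494*(1/912) + 16/1011 = 249/152 + 16/1011 = 254171/153672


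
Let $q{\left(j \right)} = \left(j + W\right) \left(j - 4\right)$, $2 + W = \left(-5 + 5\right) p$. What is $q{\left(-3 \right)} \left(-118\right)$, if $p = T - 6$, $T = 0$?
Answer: $-4130$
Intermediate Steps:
$p = -6$ ($p = 0 - 6 = -6$)
$W = -2$ ($W = -2 + \left(-5 + 5\right) \left(-6\right) = -2 + 0 \left(-6\right) = -2 + 0 = -2$)
$q{\left(j \right)} = \left(-4 + j\right) \left(-2 + j\right)$ ($q{\left(j \right)} = \left(j - 2\right) \left(j - 4\right) = \left(-2 + j\right) \left(-4 + j\right) = \left(-4 + j\right) \left(-2 + j\right)$)
$q{\left(-3 \right)} \left(-118\right) = \left(8 + \left(-3\right)^{2} - -18\right) \left(-118\right) = \left(8 + 9 + 18\right) \left(-118\right) = 35 \left(-118\right) = -4130$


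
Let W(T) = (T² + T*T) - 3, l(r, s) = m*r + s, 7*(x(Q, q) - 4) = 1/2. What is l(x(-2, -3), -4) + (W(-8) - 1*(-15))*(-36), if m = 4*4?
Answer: -34852/7 ≈ -4978.9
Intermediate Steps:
m = 16
x(Q, q) = 57/14 (x(Q, q) = 4 + (1/2)/7 = 4 + (1*(½))/7 = 4 + (⅐)*(½) = 4 + 1/14 = 57/14)
l(r, s) = s + 16*r (l(r, s) = 16*r + s = s + 16*r)
W(T) = -3 + 2*T² (W(T) = (T² + T²) - 3 = 2*T² - 3 = -3 + 2*T²)
l(x(-2, -3), -4) + (W(-8) - 1*(-15))*(-36) = (-4 + 16*(57/14)) + ((-3 + 2*(-8)²) - 1*(-15))*(-36) = (-4 + 456/7) + ((-3 + 2*64) + 15)*(-36) = 428/7 + ((-3 + 128) + 15)*(-36) = 428/7 + (125 + 15)*(-36) = 428/7 + 140*(-36) = 428/7 - 5040 = -34852/7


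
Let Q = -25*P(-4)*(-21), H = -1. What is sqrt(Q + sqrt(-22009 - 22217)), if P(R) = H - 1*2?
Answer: 3*sqrt(-175 + I*sqrt(546)) ≈ 2.6437 + 39.774*I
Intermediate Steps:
P(R) = -3 (P(R) = -1 - 1*2 = -1 - 2 = -3)
Q = -1575 (Q = -25*(-3)*(-21) = 75*(-21) = -1575)
sqrt(Q + sqrt(-22009 - 22217)) = sqrt(-1575 + sqrt(-22009 - 22217)) = sqrt(-1575 + sqrt(-44226)) = sqrt(-1575 + 9*I*sqrt(546))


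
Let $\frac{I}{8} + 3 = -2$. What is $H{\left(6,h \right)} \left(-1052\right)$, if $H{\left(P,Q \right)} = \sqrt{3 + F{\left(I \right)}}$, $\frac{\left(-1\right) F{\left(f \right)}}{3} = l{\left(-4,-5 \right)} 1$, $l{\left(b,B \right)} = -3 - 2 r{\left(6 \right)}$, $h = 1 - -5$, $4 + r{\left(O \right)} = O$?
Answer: $- 2104 \sqrt{6} \approx -5153.7$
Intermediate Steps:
$I = -40$ ($I = -24 + 8 \left(-2\right) = -24 - 16 = -40$)
$r{\left(O \right)} = -4 + O$
$h = 6$ ($h = 1 + 5 = 6$)
$l{\left(b,B \right)} = -7$ ($l{\left(b,B \right)} = -3 - 2 \left(-4 + 6\right) = -3 - 4 = -7$)
$F{\left(f \right)} = 21$ ($F{\left(f \right)} = - 3 \left(\left(-7\right) 1\right) = \left(-3\right) \left(-7\right) = 21$)
$H{\left(P,Q \right)} = 2 \sqrt{6}$ ($H{\left(P,Q \right)} = \sqrt{3 + 21} = \sqrt{24} = 2 \sqrt{6}$)
$H{\left(6,h \right)} \left(-1052\right) = 2 \sqrt{6} \left(-1052\right) = - 2104 \sqrt{6}$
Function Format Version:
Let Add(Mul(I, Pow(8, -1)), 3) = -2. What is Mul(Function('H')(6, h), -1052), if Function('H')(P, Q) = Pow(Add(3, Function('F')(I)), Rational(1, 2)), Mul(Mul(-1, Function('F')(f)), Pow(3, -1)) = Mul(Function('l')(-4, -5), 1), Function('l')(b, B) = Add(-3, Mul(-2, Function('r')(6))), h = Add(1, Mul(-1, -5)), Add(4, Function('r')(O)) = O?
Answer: Mul(-2104, Pow(6, Rational(1, 2))) ≈ -5153.7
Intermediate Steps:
I = -40 (I = Add(-24, Mul(8, -2)) = Add(-24, -16) = -40)
Function('r')(O) = Add(-4, O)
h = 6 (h = Add(1, 5) = 6)
Function('l')(b, B) = -7 (Function('l')(b, B) = Add(-3, Mul(-2, Add(-4, 6))) = Add(-3, Mul(-2, 2)) = Add(-3, -4) = -7)
Function('F')(f) = 21 (Function('F')(f) = Mul(-3, Mul(-7, 1)) = Mul(-3, -7) = 21)
Function('H')(P, Q) = Mul(2, Pow(6, Rational(1, 2))) (Function('H')(P, Q) = Pow(Add(3, 21), Rational(1, 2)) = Pow(24, Rational(1, 2)) = Mul(2, Pow(6, Rational(1, 2))))
Mul(Function('H')(6, h), -1052) = Mul(Mul(2, Pow(6, Rational(1, 2))), -1052) = Mul(-2104, Pow(6, Rational(1, 2)))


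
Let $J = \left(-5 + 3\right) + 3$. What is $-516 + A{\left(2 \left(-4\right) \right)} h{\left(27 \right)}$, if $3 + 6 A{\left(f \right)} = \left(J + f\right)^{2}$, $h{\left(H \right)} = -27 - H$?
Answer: $-930$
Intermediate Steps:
$J = 1$ ($J = -2 + 3 = 1$)
$A{\left(f \right)} = - \frac{1}{2} + \frac{\left(1 + f\right)^{2}}{6}$
$-516 + A{\left(2 \left(-4\right) \right)} h{\left(27 \right)} = -516 + \left(- \frac{1}{2} + \frac{\left(1 + 2 \left(-4\right)\right)^{2}}{6}\right) \left(-27 - 27\right) = -516 + \left(- \frac{1}{2} + \frac{\left(1 - 8\right)^{2}}{6}\right) \left(-27 - 27\right) = -516 + \left(- \frac{1}{2} + \frac{\left(-7\right)^{2}}{6}\right) \left(-54\right) = -516 + \left(- \frac{1}{2} + \frac{1}{6} \cdot 49\right) \left(-54\right) = -516 + \left(- \frac{1}{2} + \frac{49}{6}\right) \left(-54\right) = -516 + \frac{23}{3} \left(-54\right) = -516 - 414 = -930$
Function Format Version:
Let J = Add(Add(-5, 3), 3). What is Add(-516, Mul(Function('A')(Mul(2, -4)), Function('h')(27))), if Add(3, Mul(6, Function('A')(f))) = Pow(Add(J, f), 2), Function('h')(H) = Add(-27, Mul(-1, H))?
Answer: -930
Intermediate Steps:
J = 1 (J = Add(-2, 3) = 1)
Function('A')(f) = Add(Rational(-1, 2), Mul(Rational(1, 6), Pow(Add(1, f), 2)))
Add(-516, Mul(Function('A')(Mul(2, -4)), Function('h')(27))) = Add(-516, Mul(Add(Rational(-1, 2), Mul(Rational(1, 6), Pow(Add(1, Mul(2, -4)), 2))), Add(-27, Mul(-1, 27)))) = Add(-516, Mul(Add(Rational(-1, 2), Mul(Rational(1, 6), Pow(Add(1, -8), 2))), Add(-27, -27))) = Add(-516, Mul(Add(Rational(-1, 2), Mul(Rational(1, 6), Pow(-7, 2))), -54)) = Add(-516, Mul(Add(Rational(-1, 2), Mul(Rational(1, 6), 49)), -54)) = Add(-516, Mul(Add(Rational(-1, 2), Rational(49, 6)), -54)) = Add(-516, Mul(Rational(23, 3), -54)) = Add(-516, -414) = -930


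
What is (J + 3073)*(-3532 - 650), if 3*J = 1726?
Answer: -15257330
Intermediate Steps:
J = 1726/3 (J = (⅓)*1726 = 1726/3 ≈ 575.33)
(J + 3073)*(-3532 - 650) = (1726/3 + 3073)*(-3532 - 650) = (10945/3)*(-4182) = -15257330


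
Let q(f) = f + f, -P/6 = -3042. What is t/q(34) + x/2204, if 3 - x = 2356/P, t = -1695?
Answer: -4261368335/170966484 ≈ -24.925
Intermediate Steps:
P = 18252 (P = -6*(-3042) = 18252)
q(f) = 2*f
x = 13100/4563 (x = 3 - 2356/18252 = 3 - 1*589/4563 = 3 - 589/4563 = 13100/4563 ≈ 2.8709)
t/q(34) + x/2204 = -1695/(2*34) + (13100/4563)/2204 = -1695/68 + (13100/4563)*(1/2204) = -1695*1/68 + 3275/2514213 = -1695/68 + 3275/2514213 = -4261368335/170966484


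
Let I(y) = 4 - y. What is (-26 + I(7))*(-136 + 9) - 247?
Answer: 3436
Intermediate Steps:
(-26 + I(7))*(-136 + 9) - 247 = (-26 + (4 - 1*7))*(-136 + 9) - 247 = (-26 + (4 - 7))*(-127) - 247 = (-26 - 3)*(-127) - 247 = -29*(-127) - 247 = 3683 - 247 = 3436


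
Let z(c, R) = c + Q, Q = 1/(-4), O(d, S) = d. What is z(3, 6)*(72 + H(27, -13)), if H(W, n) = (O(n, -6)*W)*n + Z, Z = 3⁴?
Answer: 12969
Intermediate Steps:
Z = 81
Q = -¼ ≈ -0.25000
H(W, n) = 81 + W*n² (H(W, n) = (n*W)*n + 81 = (W*n)*n + 81 = W*n² + 81 = 81 + W*n²)
z(c, R) = -¼ + c (z(c, R) = c - ¼ = -¼ + c)
z(3, 6)*(72 + H(27, -13)) = (-¼ + 3)*(72 + (81 + 27*(-13)²)) = 11*(72 + (81 + 27*169))/4 = 11*(72 + (81 + 4563))/4 = 11*(72 + 4644)/4 = (11/4)*4716 = 12969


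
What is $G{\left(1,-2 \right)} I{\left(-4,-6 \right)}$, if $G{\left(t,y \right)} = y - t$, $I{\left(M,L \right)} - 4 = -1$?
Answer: $-9$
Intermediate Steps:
$I{\left(M,L \right)} = 3$ ($I{\left(M,L \right)} = 4 - 1 = 3$)
$G{\left(1,-2 \right)} I{\left(-4,-6 \right)} = \left(-2 - 1\right) 3 = \left(-3\right) 3 = -9$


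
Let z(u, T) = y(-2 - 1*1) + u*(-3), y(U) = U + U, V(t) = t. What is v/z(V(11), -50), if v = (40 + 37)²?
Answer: -5929/39 ≈ -152.03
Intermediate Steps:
y(U) = 2*U
v = 5929 (v = 77² = 5929)
z(u, T) = -6 - 3*u (z(u, T) = 2*(-2 - 1*1) + u*(-3) = 2*(-2 - 1) - 3*u = 2*(-3) - 3*u = -6 - 3*u)
v/z(V(11), -50) = 5929/(-6 - 3*11) = 5929/(-6 - 33) = 5929/(-39) = 5929*(-1/39) = -5929/39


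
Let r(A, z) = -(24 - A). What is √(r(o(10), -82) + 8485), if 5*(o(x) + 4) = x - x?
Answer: √8457 ≈ 91.962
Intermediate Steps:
o(x) = -4 (o(x) = -4 + (x - x)/5 = -4 + (⅕)*0 = -4 + 0 = -4)
r(A, z) = -24 + A
√(r(o(10), -82) + 8485) = √((-24 - 4) + 8485) = √(-28 + 8485) = √8457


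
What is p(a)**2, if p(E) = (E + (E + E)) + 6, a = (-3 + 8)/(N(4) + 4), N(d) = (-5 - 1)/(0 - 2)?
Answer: 3249/49 ≈ 66.306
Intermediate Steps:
N(d) = 3 (N(d) = -6/(-2) = -6*(-1/2) = 3)
a = 5/7 (a = (-3 + 8)/(3 + 4) = 5/7 ≈ 0.71429)
p(E) = 6 + 3*E (p(E) = (E + 2*E) + 6 = 3*E + 6 = 6 + 3*E)
p(a)**2 = (6 + 3*(5/7))**2 = (6 + 15/7)**2 = (57/7)**2 = 3249/49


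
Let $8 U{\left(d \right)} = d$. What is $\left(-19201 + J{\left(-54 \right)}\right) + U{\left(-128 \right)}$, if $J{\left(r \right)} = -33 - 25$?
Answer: $-19275$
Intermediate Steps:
$J{\left(r \right)} = -58$
$U{\left(d \right)} = \frac{d}{8}$
$\left(-19201 + J{\left(-54 \right)}\right) + U{\left(-128 \right)} = \left(-19201 - 58\right) + \frac{1}{8} \left(-128\right) = -19259 - 16 = -19275$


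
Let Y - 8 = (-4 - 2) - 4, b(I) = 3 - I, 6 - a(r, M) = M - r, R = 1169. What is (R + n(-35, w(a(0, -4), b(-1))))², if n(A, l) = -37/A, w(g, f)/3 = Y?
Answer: 1677066304/1225 ≈ 1.3690e+6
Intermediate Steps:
a(r, M) = 6 + r - M (a(r, M) = 6 - (M - r) = 6 + (r - M) = 6 + r - M)
Y = -2 (Y = 8 + ((-4 - 2) - 4) = 8 + (-6 - 4) = 8 - 10 = -2)
w(g, f) = -6 (w(g, f) = 3*(-2) = -6)
(R + n(-35, w(a(0, -4), b(-1))))² = (1169 - 37/(-35))² = (1169 - 37*(-1/35))² = (1169 + 37/35)² = (40952/35)² = 1677066304/1225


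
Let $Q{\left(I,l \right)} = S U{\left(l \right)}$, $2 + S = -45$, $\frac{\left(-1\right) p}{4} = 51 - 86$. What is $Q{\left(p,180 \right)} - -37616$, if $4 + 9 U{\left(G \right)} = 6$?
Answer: $\frac{338450}{9} \approx 37606.0$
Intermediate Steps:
$U{\left(G \right)} = \frac{2}{9}$ ($U{\left(G \right)} = - \frac{4}{9} + \frac{1}{9} \cdot 6 = - \frac{4}{9} + \frac{2}{3} = \frac{2}{9}$)
$p = 140$ ($p = - 4 \left(51 - 86\right) = \left(-4\right) \left(-35\right) = 140$)
$S = -47$ ($S = -2 - 45 = -47$)
$Q{\left(I,l \right)} = - \frac{94}{9}$ ($Q{\left(I,l \right)} = \left(-47\right) \frac{2}{9} = - \frac{94}{9}$)
$Q{\left(p,180 \right)} - -37616 = - \frac{94}{9} - -37616 = - \frac{94}{9} + 37616 = \frac{338450}{9}$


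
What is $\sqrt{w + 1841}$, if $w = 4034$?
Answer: $5 \sqrt{235} \approx 76.649$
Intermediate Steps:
$\sqrt{w + 1841} = \sqrt{4034 + 1841} = \sqrt{5875} = 5 \sqrt{235}$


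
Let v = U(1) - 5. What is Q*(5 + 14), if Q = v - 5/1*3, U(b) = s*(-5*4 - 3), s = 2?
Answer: -1254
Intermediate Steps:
U(b) = -46 (U(b) = 2*(-5*4 - 3) = 2*(-20 - 3) = 2*(-23) = -46)
v = -51 (v = -46 - 5 = -51)
Q = -66 (Q = -51 - 5/1*3 = -51 - 5*1*3 = -51 - 5*3 = -51 - 15 = -66)
Q*(5 + 14) = -66*(5 + 14) = -66*19 = -1254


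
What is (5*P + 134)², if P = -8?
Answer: 8836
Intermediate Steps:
(5*P + 134)² = (5*(-8) + 134)² = (-40 + 134)² = 94² = 8836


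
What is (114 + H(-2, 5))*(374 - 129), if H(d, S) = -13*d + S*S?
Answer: 40425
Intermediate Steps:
H(d, S) = S² - 13*d (H(d, S) = -13*d + S² = S² - 13*d)
(114 + H(-2, 5))*(374 - 129) = (114 + (5² - 13*(-2)))*(374 - 129) = (114 + (25 + 26))*245 = (114 + 51)*245 = 165*245 = 40425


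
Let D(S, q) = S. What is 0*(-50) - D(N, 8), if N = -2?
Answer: 2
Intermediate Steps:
0*(-50) - D(N, 8) = 0*(-50) - 1*(-2) = 0 + 2 = 2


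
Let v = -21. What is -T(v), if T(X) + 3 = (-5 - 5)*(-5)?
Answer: -47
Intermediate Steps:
T(X) = 47 (T(X) = -3 + (-5 - 5)*(-5) = -3 - 10*(-5) = -3 + 50 = 47)
-T(v) = -1*47 = -47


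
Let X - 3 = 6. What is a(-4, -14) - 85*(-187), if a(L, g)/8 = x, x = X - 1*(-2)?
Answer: 15983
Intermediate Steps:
X = 9 (X = 3 + 6 = 9)
x = 11 (x = 9 - 1*(-2) = 9 + 2 = 11)
a(L, g) = 88 (a(L, g) = 8*11 = 88)
a(-4, -14) - 85*(-187) = 88 - 85*(-187) = 88 + 15895 = 15983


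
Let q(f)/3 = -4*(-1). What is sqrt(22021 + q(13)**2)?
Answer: sqrt(22165) ≈ 148.88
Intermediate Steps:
q(f) = 12 (q(f) = 3*(-4*(-1)) = 3*4 = 12)
sqrt(22021 + q(13)**2) = sqrt(22021 + 12**2) = sqrt(22021 + 144) = sqrt(22165)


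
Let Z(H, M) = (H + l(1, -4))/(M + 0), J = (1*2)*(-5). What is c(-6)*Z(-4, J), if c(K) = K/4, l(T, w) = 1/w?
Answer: -51/80 ≈ -0.63750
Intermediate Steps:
J = -10 (J = 2*(-5) = -10)
Z(H, M) = (-¼ + H)/M (Z(H, M) = (H + 1/(-4))/(M + 0) = (H - ¼)/M = (-¼ + H)/M)
c(K) = K/4 (c(K) = K*(¼) = K/4)
c(-6)*Z(-4, J) = ((¼)*(-6))*((-¼ - 4)/(-10)) = -(-3)*(-17)/(20*4) = -3/2*17/40 = -51/80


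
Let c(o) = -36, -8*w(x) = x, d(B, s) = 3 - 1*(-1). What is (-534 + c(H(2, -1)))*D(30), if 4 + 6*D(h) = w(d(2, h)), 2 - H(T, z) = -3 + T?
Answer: 855/2 ≈ 427.50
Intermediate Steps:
H(T, z) = 5 - T (H(T, z) = 2 - (-3 + T) = 2 + (3 - T) = 5 - T)
d(B, s) = 4 (d(B, s) = 3 + 1 = 4)
w(x) = -x/8
D(h) = -¾ (D(h) = -⅔ + (-⅛*4)/6 = -⅔ + (⅙)*(-½) = -⅔ - 1/12 = -¾)
(-534 + c(H(2, -1)))*D(30) = (-534 - 36)*(-¾) = -570*(-¾) = 855/2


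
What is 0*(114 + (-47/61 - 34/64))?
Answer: 0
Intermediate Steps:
0*(114 + (-47/61 - 34/64)) = 0*(114 + (-47*1/61 - 34*1/64)) = 0*(114 + (-47/61 - 17/32)) = 0*(114 - 2541/1952) = 0*(219987/1952) = 0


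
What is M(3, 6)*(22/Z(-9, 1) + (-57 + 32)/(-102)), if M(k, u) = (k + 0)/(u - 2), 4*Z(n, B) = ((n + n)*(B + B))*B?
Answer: -673/408 ≈ -1.6495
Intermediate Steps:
Z(n, B) = n*B**2 (Z(n, B) = (((n + n)*(B + B))*B)/4 = (((2*n)*(2*B))*B)/4 = ((4*B*n)*B)/4 = (4*n*B**2)/4 = n*B**2)
M(k, u) = k/(-2 + u)
M(3, 6)*(22/Z(-9, 1) + (-57 + 32)/(-102)) = (3/(-2 + 6))*(22/((-9*1**2)) + (-57 + 32)/(-102)) = (3/4)*(22/((-9*1)) - 25*(-1/102)) = (3*(1/4))*(22/(-9) + 25/102) = 3*(22*(-1/9) + 25/102)/4 = 3*(-22/9 + 25/102)/4 = (3/4)*(-673/306) = -673/408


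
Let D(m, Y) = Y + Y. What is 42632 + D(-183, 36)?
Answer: 42704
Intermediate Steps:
D(m, Y) = 2*Y
42632 + D(-183, 36) = 42632 + 2*36 = 42632 + 72 = 42704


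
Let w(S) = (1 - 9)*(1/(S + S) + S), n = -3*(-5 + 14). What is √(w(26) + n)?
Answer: I*√39741/13 ≈ 15.335*I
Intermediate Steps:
n = -27 (n = -3*9 = -27)
w(S) = -8*S - 4/S (w(S) = -8*(1/(2*S) + S) = -8*(S + 1/(2*S)) = -8*S - 4/S)
√(w(26) + n) = √((-8*26 - 4/26) - 27) = √((-208 - 4*1/26) - 27) = √((-208 - 2/13) - 27) = √(-2706/13 - 27) = √(-3057/13) = I*√39741/13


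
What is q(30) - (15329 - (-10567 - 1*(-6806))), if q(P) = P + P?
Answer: -19030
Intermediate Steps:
q(P) = 2*P
q(30) - (15329 - (-10567 - 1*(-6806))) = 2*30 - (15329 - (-10567 - 1*(-6806))) = 60 - (15329 - (-10567 + 6806)) = 60 - (15329 - 1*(-3761)) = 60 - (15329 + 3761) = 60 - 1*19090 = 60 - 19090 = -19030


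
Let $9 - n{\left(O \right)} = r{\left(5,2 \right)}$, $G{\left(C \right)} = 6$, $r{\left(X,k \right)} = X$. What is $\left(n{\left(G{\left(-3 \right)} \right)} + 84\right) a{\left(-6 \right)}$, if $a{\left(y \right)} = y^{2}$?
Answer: $3168$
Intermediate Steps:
$n{\left(O \right)} = 4$ ($n{\left(O \right)} = 9 - 5 = 4$)
$\left(n{\left(G{\left(-3 \right)} \right)} + 84\right) a{\left(-6 \right)} = \left(4 + 84\right) \left(-6\right)^{2} = 88 \cdot 36 = 3168$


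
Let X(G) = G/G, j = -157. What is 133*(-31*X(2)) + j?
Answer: -4280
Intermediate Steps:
X(G) = 1
133*(-31*X(2)) + j = 133*(-31*1) - 157 = 133*(-31) - 157 = -4123 - 157 = -4280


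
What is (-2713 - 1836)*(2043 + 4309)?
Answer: -28895248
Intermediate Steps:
(-2713 - 1836)*(2043 + 4309) = -4549*6352 = -28895248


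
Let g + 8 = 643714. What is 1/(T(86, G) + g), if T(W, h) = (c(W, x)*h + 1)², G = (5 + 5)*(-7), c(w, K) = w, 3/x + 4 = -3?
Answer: 1/36872067 ≈ 2.7121e-8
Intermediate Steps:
g = 643706 (g = -8 + 643714 = 643706)
x = -3/7 (x = 3/(-4 - 3) = 3/(-7) = 3*(-⅐) = -3/7 ≈ -0.42857)
G = -70 (G = 10*(-7) = -70)
T(W, h) = (1 + W*h)² (T(W, h) = (W*h + 1)² = (1 + W*h)²)
1/(T(86, G) + g) = 1/((1 + 86*(-70))² + 643706) = 1/((1 - 6020)² + 643706) = 1/((-6019)² + 643706) = 1/(36228361 + 643706) = 1/36872067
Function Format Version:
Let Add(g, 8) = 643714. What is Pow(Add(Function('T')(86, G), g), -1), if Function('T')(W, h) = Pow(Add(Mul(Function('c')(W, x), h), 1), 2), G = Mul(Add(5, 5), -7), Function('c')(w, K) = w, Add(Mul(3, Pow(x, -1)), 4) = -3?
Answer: Rational(1, 36872067) ≈ 2.7121e-8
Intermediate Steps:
g = 643706 (g = Add(-8, 643714) = 643706)
x = Rational(-3, 7) (x = Mul(3, Pow(Add(-4, -3), -1)) = Mul(3, Pow(-7, -1)) = Mul(3, Rational(-1, 7)) = Rational(-3, 7) ≈ -0.42857)
G = -70 (G = Mul(10, -7) = -70)
Function('T')(W, h) = Pow(Add(1, Mul(W, h)), 2) (Function('T')(W, h) = Pow(Add(Mul(W, h), 1), 2) = Pow(Add(1, Mul(W, h)), 2))
Pow(Add(Function('T')(86, G), g), -1) = Pow(Add(Pow(Add(1, Mul(86, -70)), 2), 643706), -1) = Pow(Add(Pow(Add(1, -6020), 2), 643706), -1) = Pow(Add(Pow(-6019, 2), 643706), -1) = Pow(Add(36228361, 643706), -1) = Pow(36872067, -1) = Rational(1, 36872067)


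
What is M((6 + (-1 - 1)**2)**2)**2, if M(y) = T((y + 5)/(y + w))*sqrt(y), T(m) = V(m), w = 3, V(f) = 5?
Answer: 2500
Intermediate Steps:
T(m) = 5
M(y) = 5*sqrt(y)
M((6 + (-1 - 1)**2)**2)**2 = (5*sqrt((6 + (-1 - 1)**2)**2))**2 = (5*sqrt((6 + (-2)**2)**2))**2 = (5*sqrt((6 + 4)**2))**2 = (5*sqrt(10**2))**2 = (5*sqrt(100))**2 = (5*10)**2 = 50**2 = 2500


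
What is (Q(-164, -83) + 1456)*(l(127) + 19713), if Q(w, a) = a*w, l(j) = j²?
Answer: 540067256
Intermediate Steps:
(Q(-164, -83) + 1456)*(l(127) + 19713) = (-83*(-164) + 1456)*(127² + 19713) = (13612 + 1456)*(16129 + 19713) = 15068*35842 = 540067256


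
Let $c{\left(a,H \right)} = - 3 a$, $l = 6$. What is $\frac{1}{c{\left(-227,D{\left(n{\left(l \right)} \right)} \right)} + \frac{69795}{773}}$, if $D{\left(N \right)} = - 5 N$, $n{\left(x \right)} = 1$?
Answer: $\frac{773}{596208} \approx 0.0012965$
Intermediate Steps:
$\frac{1}{c{\left(-227,D{\left(n{\left(l \right)} \right)} \right)} + \frac{69795}{773}} = \frac{1}{\left(-3\right) \left(-227\right) + \frac{69795}{773}} = \frac{1}{681 + 69795 \cdot \frac{1}{773}} = \frac{1}{681 + \frac{69795}{773}} = \frac{1}{\frac{596208}{773}} = \frac{773}{596208}$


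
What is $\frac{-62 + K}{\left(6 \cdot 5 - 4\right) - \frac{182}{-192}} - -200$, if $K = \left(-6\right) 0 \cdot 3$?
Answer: $\frac{511448}{2587} \approx 197.7$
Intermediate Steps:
$K = 0$ ($K = 0 \cdot 3 = 0$)
$\frac{-62 + K}{\left(6 \cdot 5 - 4\right) - \frac{182}{-192}} - -200 = \frac{-62 + 0}{\left(6 \cdot 5 - 4\right) - \frac{182}{-192}} - -200 = - \frac{62}{\left(30 - 4\right) - - \frac{91}{96}} + 200 = - \frac{62}{26 + \frac{91}{96}} + 200 = - \frac{62}{\frac{2587}{96}} + 200 = \left(-62\right) \frac{96}{2587} + 200 = - \frac{5952}{2587} + 200 = \frac{511448}{2587}$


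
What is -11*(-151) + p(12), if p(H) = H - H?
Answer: 1661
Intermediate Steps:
p(H) = 0
-11*(-151) + p(12) = -11*(-151) + 0 = 1661 + 0 = 1661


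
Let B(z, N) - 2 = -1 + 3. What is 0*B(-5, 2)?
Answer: 0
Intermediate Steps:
B(z, N) = 4 (B(z, N) = 2 + (-1 + 3) = 2 + 2 = 4)
0*B(-5, 2) = 0*4 = 0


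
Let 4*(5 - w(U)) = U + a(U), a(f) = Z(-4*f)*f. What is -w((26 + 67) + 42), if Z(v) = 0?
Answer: 115/4 ≈ 28.750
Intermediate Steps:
a(f) = 0 (a(f) = 0*f = 0)
w(U) = 5 - U/4 (w(U) = 5 - (U + 0)/4 = 5 - U/4)
-w((26 + 67) + 42) = -(5 - ((26 + 67) + 42)/4) = -(5 - (93 + 42)/4) = -(5 - 1/4*135) = -(5 - 135/4) = -1*(-115/4) = 115/4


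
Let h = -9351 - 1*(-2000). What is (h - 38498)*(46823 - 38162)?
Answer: -397098189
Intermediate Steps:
h = -7351 (h = -9351 + 2000 = -7351)
(h - 38498)*(46823 - 38162) = (-7351 - 38498)*(46823 - 38162) = -45849*8661 = -397098189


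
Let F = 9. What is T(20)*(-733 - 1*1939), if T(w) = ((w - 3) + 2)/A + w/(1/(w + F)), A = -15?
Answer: -23195632/15 ≈ -1.5464e+6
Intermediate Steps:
T(w) = 1/15 - w/15 + w*(9 + w) (T(w) = ((w - 3) + 2)/(-15) + w/(1/(w + 9)) = ((-3 + w) + 2)*(-1/15) + w/(1/(9 + w)) = (-1 + w)*(-1/15) + w*(9 + w) = (1/15 - w/15) + w*(9 + w) = 1/15 - w/15 + w*(9 + w))
T(20)*(-733 - 1*1939) = (1/15 - 1/15*20 + 20*(9 + 20))*(-733 - 1*1939) = (1/15 - 4/3 + 20*29)*(-733 - 1939) = (1/15 - 4/3 + 580)*(-2672) = (8681/15)*(-2672) = -23195632/15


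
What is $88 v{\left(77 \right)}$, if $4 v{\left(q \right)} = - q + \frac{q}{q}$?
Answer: $-1672$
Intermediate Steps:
$v{\left(q \right)} = \frac{1}{4} - \frac{q}{4}$ ($v{\left(q \right)} = \frac{- q + \frac{q}{q}}{4} = \frac{- q + 1}{4} = \frac{1 - q}{4} = \frac{1}{4} - \frac{q}{4}$)
$88 v{\left(77 \right)} = 88 \left(\frac{1}{4} - \frac{77}{4}\right) = 88 \left(-19\right) = -1672$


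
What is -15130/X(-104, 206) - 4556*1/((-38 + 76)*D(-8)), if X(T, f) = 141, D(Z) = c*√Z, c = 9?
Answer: -15130/141 + 1139*I*√2/342 ≈ -107.3 + 4.7099*I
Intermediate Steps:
D(Z) = 9*√Z
-15130/X(-104, 206) - 4556*1/((-38 + 76)*D(-8)) = -15130/141 - 4556*(-I*√2/(36*(-38 + 76))) = -15130*1/141 - 4556*(-I*√2/1368) = -15130/141 - 4556*(-I*√2/1368) = -15130/141 - (-1139)*I*√2/342 = -15130/141 + 1139*I*√2/342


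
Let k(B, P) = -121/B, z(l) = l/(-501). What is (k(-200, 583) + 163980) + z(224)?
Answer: 16430811821/100200 ≈ 1.6398e+5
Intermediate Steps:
z(l) = -l/501 (z(l) = l*(-1/501) = -l/501)
(k(-200, 583) + 163980) + z(224) = (-121/(-200) + 163980) - 1/501*224 = (-121*(-1/200) + 163980) - 224/501 = (121/200 + 163980) - 224/501 = 32796121/200 - 224/501 = 16430811821/100200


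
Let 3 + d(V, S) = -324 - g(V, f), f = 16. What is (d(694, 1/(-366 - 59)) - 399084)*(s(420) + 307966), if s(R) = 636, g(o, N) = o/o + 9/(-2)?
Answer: -123257953315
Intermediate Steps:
g(o, N) = -7/2 (g(o, N) = 1 + 9*(-½) = 1 - 9/2 = -7/2)
d(V, S) = -647/2 (d(V, S) = -3 + (-324 - 1*(-7/2)) = -3 + (-324 + 7/2) = -3 - 641/2 = -647/2)
(d(694, 1/(-366 - 59)) - 399084)*(s(420) + 307966) = (-647/2 - 399084)*(636 + 307966) = -798815/2*308602 = -123257953315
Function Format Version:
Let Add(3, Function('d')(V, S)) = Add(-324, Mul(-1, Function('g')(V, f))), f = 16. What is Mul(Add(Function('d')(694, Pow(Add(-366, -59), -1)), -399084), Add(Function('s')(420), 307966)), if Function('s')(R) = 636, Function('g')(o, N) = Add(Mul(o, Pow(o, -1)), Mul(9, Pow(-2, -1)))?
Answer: -123257953315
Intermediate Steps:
Function('g')(o, N) = Rational(-7, 2) (Function('g')(o, N) = Add(1, Mul(9, Rational(-1, 2))) = Add(1, Rational(-9, 2)) = Rational(-7, 2))
Function('d')(V, S) = Rational(-647, 2) (Function('d')(V, S) = Add(-3, Add(-324, Mul(-1, Rational(-7, 2)))) = Add(-3, Add(-324, Rational(7, 2))) = Add(-3, Rational(-641, 2)) = Rational(-647, 2))
Mul(Add(Function('d')(694, Pow(Add(-366, -59), -1)), -399084), Add(Function('s')(420), 307966)) = Mul(Add(Rational(-647, 2), -399084), Add(636, 307966)) = Mul(Rational(-798815, 2), 308602) = -123257953315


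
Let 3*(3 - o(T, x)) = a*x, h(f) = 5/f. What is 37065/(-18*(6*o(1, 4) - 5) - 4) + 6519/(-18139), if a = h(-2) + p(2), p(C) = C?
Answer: -134868585/1124618 ≈ -119.92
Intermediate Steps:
a = -½ (a = 5/(-2) + 2 = 5*(-½) + 2 = -5/2 + 2 = -½ ≈ -0.50000)
o(T, x) = 3 + x/6 (o(T, x) = 3 - (-1)*x/6 = 3 + x/6)
37065/(-18*(6*o(1, 4) - 5) - 4) + 6519/(-18139) = 37065/(-18*(6*(3 + (⅙)*4) - 5) - 4) + 6519/(-18139) = 37065/(-18*(6*(3 + ⅔) - 5) - 4) + 6519*(-1/18139) = 37065/(-18*(6*(11/3) - 5) - 4) - 6519/18139 = 37065/(-18*(22 - 5) - 4) - 6519/18139 = 37065/(-18*17 - 4) - 6519/18139 = 37065/(-306 - 4) - 6519/18139 = 37065/(-310) - 6519/18139 = 37065*(-1/310) - 6519/18139 = -7413/62 - 6519/18139 = -134868585/1124618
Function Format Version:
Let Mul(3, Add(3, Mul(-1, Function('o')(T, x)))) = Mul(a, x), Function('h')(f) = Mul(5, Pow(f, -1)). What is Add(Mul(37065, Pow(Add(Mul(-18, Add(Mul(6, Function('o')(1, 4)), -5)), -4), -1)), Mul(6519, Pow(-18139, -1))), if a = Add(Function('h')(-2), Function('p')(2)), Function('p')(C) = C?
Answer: Rational(-134868585, 1124618) ≈ -119.92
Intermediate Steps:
a = Rational(-1, 2) (a = Add(Mul(5, Pow(-2, -1)), 2) = Add(Mul(5, Rational(-1, 2)), 2) = Add(Rational(-5, 2), 2) = Rational(-1, 2) ≈ -0.50000)
Function('o')(T, x) = Add(3, Mul(Rational(1, 6), x)) (Function('o')(T, x) = Add(3, Mul(Rational(-1, 3), Mul(Rational(-1, 2), x))) = Add(3, Mul(Rational(1, 6), x)))
Add(Mul(37065, Pow(Add(Mul(-18, Add(Mul(6, Function('o')(1, 4)), -5)), -4), -1)), Mul(6519, Pow(-18139, -1))) = Add(Mul(37065, Pow(Add(Mul(-18, Add(Mul(6, Add(3, Mul(Rational(1, 6), 4))), -5)), -4), -1)), Mul(6519, Pow(-18139, -1))) = Add(Mul(37065, Pow(Add(Mul(-18, Add(Mul(6, Add(3, Rational(2, 3))), -5)), -4), -1)), Mul(6519, Rational(-1, 18139))) = Add(Mul(37065, Pow(Add(Mul(-18, Add(Mul(6, Rational(11, 3)), -5)), -4), -1)), Rational(-6519, 18139)) = Add(Mul(37065, Pow(Add(Mul(-18, Add(22, -5)), -4), -1)), Rational(-6519, 18139)) = Add(Mul(37065, Pow(Add(Mul(-18, 17), -4), -1)), Rational(-6519, 18139)) = Add(Mul(37065, Pow(Add(-306, -4), -1)), Rational(-6519, 18139)) = Add(Mul(37065, Pow(-310, -1)), Rational(-6519, 18139)) = Add(Mul(37065, Rational(-1, 310)), Rational(-6519, 18139)) = Add(Rational(-7413, 62), Rational(-6519, 18139)) = Rational(-134868585, 1124618)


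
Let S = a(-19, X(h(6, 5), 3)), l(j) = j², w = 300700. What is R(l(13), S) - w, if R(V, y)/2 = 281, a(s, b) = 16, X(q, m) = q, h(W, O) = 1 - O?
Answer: -300138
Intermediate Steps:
S = 16
R(V, y) = 562 (R(V, y) = 2*281 = 562)
R(l(13), S) - w = 562 - 1*300700 = 562 - 300700 = -300138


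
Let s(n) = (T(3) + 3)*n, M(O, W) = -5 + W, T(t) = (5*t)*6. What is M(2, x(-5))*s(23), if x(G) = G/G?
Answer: -8556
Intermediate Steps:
T(t) = 30*t
x(G) = 1
s(n) = 93*n (s(n) = (30*3 + 3)*n = (90 + 3)*n = 93*n)
M(2, x(-5))*s(23) = (-5 + 1)*(93*23) = -4*2139 = -8556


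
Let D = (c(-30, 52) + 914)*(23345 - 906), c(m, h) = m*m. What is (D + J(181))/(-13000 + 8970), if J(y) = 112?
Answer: -20352229/2015 ≈ -10100.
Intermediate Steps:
c(m, h) = m²
D = 40704346 (D = ((-30)² + 914)*(23345 - 906) = (900 + 914)*22439 = 1814*22439 = 40704346)
(D + J(181))/(-13000 + 8970) = (40704346 + 112)/(-13000 + 8970) = 40704458/(-4030) = 40704458*(-1/4030) = -20352229/2015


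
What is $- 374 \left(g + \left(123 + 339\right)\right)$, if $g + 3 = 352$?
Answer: $-303314$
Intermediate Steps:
$g = 349$ ($g = -3 + 352 = 349$)
$- 374 \left(g + \left(123 + 339\right)\right) = - 374 \left(349 + \left(123 + 339\right)\right) = - 374 \left(349 + 462\right) = \left(-374\right) 811 = -303314$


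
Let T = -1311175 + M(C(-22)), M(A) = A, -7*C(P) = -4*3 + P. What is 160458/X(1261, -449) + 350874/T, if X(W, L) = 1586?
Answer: 81601042685/808700607 ≈ 100.90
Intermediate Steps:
C(P) = 12/7 - P/7 (C(P) = -(-4*3 + P)/7 = -(-12 + P)/7 = 12/7 - P/7)
T = -9178191/7 (T = -1311175 + (12/7 - ⅐*(-22)) = -1311175 + (12/7 + 22/7) = -1311175 + 34/7 = -9178191/7 ≈ -1.3112e+6)
160458/X(1261, -449) + 350874/T = 160458/1586 + 350874/(-9178191/7) = 160458*(1/1586) + 350874*(-7/9178191) = 80229/793 - 272902/1019799 = 81601042685/808700607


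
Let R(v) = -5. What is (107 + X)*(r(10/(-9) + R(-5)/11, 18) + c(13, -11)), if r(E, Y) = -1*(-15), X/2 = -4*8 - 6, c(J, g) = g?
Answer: 124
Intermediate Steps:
X = -76 (X = 2*(-4*8 - 6) = 2*(-32 - 6) = 2*(-38) = -76)
r(E, Y) = 15
(107 + X)*(r(10/(-9) + R(-5)/11, 18) + c(13, -11)) = (107 - 76)*(15 - 11) = 31*4 = 124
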